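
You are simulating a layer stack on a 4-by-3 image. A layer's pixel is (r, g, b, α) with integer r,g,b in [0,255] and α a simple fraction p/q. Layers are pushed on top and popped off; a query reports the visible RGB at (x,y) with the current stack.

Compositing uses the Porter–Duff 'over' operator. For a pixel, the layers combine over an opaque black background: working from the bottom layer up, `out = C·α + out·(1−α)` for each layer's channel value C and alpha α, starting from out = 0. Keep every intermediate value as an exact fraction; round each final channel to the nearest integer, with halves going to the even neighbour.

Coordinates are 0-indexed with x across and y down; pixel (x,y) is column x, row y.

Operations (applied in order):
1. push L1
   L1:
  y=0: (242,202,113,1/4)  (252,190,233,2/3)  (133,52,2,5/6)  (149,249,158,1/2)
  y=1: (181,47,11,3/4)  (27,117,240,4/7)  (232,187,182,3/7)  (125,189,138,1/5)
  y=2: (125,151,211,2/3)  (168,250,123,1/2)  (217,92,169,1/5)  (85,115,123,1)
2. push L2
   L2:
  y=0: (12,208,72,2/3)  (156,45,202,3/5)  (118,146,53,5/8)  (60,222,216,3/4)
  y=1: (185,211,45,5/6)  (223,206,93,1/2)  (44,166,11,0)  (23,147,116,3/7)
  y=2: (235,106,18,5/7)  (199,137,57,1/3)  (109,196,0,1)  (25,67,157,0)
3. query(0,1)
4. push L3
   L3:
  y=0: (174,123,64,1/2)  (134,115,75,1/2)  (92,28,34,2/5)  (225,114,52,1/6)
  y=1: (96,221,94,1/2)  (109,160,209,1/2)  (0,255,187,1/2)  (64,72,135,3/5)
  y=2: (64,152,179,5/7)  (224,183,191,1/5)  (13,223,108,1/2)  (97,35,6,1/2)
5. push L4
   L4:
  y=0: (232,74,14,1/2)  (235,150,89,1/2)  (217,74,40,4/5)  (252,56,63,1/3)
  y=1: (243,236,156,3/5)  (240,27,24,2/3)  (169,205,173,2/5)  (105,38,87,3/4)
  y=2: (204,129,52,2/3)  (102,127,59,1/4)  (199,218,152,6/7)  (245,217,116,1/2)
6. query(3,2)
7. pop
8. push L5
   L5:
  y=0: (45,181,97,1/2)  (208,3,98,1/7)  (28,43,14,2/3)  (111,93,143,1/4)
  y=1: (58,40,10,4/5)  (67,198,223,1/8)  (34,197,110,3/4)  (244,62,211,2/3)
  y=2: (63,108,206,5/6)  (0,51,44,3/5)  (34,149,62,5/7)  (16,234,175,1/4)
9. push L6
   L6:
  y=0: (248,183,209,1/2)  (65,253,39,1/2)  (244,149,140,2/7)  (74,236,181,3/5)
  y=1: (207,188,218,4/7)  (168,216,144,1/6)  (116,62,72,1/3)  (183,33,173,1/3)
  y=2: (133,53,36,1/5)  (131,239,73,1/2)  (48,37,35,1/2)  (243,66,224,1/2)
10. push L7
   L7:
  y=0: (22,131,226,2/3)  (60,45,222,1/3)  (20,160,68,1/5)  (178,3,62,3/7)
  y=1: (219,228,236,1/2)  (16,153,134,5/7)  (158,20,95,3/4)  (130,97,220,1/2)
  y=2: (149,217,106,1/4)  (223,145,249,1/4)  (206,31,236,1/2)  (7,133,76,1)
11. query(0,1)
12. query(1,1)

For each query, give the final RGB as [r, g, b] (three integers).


(0,1) stack=L1,L2; from [0,0,0]:
after L1 α=3/4: [543/4, 141/4, 33/4]
after L2 α=5/6: [4243/24, 4361/24, 311/8]
rounded: [177, 182, 39]

(3,2) stack=L1,L2,L3,L4; from [0,0,0]:
+L1 (α=1) → [85, 115, 123]
+L2 (α=0) → [85, 115, 123]
+L3 (α=1/2) → [91, 75, 129/2]
+L4 (α=1/2) → [168, 146, 361/4]
→ [168, 146, 90]

at x=0,y=1 over L1,L2,L3,L5,L6,L7:
L1 α=3/4: [543/4, 141/4, 33/4]
L2 α=5/6: [4243/24, 4361/24, 311/8]
L3 α=1/2: [6547/48, 9665/48, 1063/16]
L5 α=4/5: [17683/240, 3469/48, 1703/80]
L6 α=4/7: [11989/80, 15501/112, 74869/560]
L7 α=1/2: [29509/160, 41037/224, 207029/1120]
rounded: [184, 183, 185]

(1,1) stack=L1,L2,L3,L5,L6,L7; from [0,0,0]:
L1 α=4/7: [108/7, 468/7, 960/7]
L2 α=1/2: [1669/14, 955/7, 1611/14]
L3 α=1/2: [3195/28, 2075/14, 4537/28]
L5 α=1/8: [3463/32, 2471/16, 5429/32]
L6 α=1/6: [22691/192, 15811/96, 31753/192]
L7 α=5/7: [30371/672, 52531/336, 96073/672]
= [45, 156, 143]


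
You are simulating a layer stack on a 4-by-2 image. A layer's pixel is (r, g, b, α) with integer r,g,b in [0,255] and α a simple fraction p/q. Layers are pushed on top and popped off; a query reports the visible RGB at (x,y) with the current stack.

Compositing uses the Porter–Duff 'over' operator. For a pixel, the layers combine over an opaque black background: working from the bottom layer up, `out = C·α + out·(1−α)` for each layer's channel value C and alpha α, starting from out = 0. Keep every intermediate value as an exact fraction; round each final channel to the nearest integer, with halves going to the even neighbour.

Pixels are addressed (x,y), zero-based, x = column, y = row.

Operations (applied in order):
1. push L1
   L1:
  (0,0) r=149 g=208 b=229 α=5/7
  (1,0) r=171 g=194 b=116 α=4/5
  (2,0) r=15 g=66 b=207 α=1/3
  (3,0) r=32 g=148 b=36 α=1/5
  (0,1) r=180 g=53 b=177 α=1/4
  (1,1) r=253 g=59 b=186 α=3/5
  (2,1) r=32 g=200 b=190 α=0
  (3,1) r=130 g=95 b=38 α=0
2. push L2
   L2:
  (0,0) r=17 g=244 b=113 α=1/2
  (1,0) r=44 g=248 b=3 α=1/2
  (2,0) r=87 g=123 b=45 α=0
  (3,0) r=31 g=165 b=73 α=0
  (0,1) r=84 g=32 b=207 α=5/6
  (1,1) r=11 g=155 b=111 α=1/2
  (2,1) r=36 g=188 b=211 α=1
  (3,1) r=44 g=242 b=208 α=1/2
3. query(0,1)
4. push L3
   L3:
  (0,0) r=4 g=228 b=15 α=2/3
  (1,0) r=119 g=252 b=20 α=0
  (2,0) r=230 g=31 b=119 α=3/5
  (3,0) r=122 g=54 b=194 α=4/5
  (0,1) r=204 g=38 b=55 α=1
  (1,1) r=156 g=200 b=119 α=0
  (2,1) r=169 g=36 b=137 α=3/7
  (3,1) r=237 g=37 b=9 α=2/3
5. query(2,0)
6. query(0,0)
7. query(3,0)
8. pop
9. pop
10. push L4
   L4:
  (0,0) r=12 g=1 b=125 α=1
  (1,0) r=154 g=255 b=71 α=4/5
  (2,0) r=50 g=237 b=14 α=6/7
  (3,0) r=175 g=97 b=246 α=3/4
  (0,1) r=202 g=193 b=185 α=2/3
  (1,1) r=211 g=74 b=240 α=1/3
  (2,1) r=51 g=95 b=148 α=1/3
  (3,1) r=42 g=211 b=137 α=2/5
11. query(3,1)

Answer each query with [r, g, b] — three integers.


query (0,1) [L1,L2] — begin 0,0,0
L1 α=1/4: [45, 53/4, 177/4]
L2 α=5/6: [155/2, 231/8, 1439/8]
rounded: [78, 29, 180]

at x=2,y=0 over L1,L2,L3:
L1 α=1/3: [5, 22, 69]
L2 α=0: [5, 22, 69]
L3 α=3/5: [140, 137/5, 99]
rounded: [140, 27, 99]

at x=0,y=0 over L1,L2,L3:
after L1 α=5/7: [745/7, 1040/7, 1145/7]
after L2 α=1/2: [432/7, 1374/7, 968/7]
after L3 α=2/3: [488/21, 1522/7, 1178/21]
rounded: [23, 217, 56]

at x=3,y=0 over L1,L2,L3:
+L1 (α=1/5) → [32/5, 148/5, 36/5]
+L2 (α=0) → [32/5, 148/5, 36/5]
+L3 (α=4/5) → [2472/25, 1228/25, 3916/25]
→ [99, 49, 157]

(3,1) stack=L1,L4; from [0,0,0]:
L1 α=0: [0, 0, 0]
L4 α=2/5: [84/5, 422/5, 274/5]
= [17, 84, 55]


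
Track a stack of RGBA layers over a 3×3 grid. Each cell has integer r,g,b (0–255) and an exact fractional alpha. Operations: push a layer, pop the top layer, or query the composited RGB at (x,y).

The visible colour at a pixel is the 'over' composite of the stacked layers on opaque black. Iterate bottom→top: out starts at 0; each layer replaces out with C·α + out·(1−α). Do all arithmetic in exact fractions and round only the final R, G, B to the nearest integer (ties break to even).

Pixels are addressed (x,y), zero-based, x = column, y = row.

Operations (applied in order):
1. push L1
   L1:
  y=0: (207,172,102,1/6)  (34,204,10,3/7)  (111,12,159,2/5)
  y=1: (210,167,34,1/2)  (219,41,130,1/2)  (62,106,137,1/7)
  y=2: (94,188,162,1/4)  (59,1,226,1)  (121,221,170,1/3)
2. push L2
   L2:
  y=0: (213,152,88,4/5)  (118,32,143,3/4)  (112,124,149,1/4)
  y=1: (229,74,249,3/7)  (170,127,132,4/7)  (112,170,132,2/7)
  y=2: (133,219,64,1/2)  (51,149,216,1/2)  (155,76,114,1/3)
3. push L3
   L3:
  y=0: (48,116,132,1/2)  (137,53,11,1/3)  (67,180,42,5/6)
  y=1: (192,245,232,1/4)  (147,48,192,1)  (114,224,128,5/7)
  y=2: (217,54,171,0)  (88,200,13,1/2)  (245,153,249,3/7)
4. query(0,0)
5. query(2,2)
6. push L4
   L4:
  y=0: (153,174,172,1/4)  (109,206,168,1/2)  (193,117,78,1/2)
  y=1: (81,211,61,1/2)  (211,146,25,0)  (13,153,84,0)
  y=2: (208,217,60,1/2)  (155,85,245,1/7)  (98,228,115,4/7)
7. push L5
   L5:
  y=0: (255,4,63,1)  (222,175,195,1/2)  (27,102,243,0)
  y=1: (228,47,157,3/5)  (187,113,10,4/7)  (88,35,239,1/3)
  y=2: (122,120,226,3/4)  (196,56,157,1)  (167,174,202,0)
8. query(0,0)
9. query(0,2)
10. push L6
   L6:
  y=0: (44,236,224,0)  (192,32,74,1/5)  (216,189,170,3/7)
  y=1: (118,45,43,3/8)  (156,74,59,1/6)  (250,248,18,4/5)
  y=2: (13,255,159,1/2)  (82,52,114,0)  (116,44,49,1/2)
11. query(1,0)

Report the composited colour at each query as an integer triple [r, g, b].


at x=0,y=0 over L1,L2,L3:
L1 α=1/6: [69/2, 86/3, 17]
L2 α=4/5: [1773/10, 382/3, 369/5]
L3 α=1/2: [2253/20, 365/3, 1029/10]
→ [113, 122, 103]

query (2,2) [L1,L2,L3] — begin 0,0,0
after L1 α=1/3: [121/3, 221/3, 170/3]
after L2 α=1/3: [707/9, 670/9, 682/9]
after L3 α=3/7: [1349/9, 973/9, 9451/63]
= [150, 108, 150]

query (0,0) [L1,L2,L3,L4,L5] — begin 0,0,0
after L1 α=1/6: [69/2, 86/3, 17]
after L2 α=4/5: [1773/10, 382/3, 369/5]
after L3 α=1/2: [2253/20, 365/3, 1029/10]
after L4 α=1/4: [9819/80, 539/4, 4807/40]
after L5 α=1: [255, 4, 63]
→ [255, 4, 63]

at x=0,y=2 over L1,L2,L3,L4,L5:
after L1 α=1/4: [47/2, 47, 81/2]
after L2 α=1/2: [313/4, 133, 209/4]
after L3 α=0: [313/4, 133, 209/4]
after L4 α=1/2: [1145/8, 175, 449/8]
after L5 α=3/4: [4073/32, 535/4, 5873/32]
rounded: [127, 134, 184]

at x=1,y=0 over L1,L2,L3,L4,L5,L6:
L1 α=3/7: [102/7, 612/7, 30/7]
L2 α=3/4: [645/7, 321/7, 3033/28]
L3 α=1/3: [2249/21, 1013/21, 3187/42]
L4 α=1/2: [2269/21, 5339/42, 10243/84]
L5 α=1/2: [6931/42, 12689/84, 26623/168]
L6 α=1/5: [17894/105, 13361/105, 29731/210]
= [170, 127, 142]


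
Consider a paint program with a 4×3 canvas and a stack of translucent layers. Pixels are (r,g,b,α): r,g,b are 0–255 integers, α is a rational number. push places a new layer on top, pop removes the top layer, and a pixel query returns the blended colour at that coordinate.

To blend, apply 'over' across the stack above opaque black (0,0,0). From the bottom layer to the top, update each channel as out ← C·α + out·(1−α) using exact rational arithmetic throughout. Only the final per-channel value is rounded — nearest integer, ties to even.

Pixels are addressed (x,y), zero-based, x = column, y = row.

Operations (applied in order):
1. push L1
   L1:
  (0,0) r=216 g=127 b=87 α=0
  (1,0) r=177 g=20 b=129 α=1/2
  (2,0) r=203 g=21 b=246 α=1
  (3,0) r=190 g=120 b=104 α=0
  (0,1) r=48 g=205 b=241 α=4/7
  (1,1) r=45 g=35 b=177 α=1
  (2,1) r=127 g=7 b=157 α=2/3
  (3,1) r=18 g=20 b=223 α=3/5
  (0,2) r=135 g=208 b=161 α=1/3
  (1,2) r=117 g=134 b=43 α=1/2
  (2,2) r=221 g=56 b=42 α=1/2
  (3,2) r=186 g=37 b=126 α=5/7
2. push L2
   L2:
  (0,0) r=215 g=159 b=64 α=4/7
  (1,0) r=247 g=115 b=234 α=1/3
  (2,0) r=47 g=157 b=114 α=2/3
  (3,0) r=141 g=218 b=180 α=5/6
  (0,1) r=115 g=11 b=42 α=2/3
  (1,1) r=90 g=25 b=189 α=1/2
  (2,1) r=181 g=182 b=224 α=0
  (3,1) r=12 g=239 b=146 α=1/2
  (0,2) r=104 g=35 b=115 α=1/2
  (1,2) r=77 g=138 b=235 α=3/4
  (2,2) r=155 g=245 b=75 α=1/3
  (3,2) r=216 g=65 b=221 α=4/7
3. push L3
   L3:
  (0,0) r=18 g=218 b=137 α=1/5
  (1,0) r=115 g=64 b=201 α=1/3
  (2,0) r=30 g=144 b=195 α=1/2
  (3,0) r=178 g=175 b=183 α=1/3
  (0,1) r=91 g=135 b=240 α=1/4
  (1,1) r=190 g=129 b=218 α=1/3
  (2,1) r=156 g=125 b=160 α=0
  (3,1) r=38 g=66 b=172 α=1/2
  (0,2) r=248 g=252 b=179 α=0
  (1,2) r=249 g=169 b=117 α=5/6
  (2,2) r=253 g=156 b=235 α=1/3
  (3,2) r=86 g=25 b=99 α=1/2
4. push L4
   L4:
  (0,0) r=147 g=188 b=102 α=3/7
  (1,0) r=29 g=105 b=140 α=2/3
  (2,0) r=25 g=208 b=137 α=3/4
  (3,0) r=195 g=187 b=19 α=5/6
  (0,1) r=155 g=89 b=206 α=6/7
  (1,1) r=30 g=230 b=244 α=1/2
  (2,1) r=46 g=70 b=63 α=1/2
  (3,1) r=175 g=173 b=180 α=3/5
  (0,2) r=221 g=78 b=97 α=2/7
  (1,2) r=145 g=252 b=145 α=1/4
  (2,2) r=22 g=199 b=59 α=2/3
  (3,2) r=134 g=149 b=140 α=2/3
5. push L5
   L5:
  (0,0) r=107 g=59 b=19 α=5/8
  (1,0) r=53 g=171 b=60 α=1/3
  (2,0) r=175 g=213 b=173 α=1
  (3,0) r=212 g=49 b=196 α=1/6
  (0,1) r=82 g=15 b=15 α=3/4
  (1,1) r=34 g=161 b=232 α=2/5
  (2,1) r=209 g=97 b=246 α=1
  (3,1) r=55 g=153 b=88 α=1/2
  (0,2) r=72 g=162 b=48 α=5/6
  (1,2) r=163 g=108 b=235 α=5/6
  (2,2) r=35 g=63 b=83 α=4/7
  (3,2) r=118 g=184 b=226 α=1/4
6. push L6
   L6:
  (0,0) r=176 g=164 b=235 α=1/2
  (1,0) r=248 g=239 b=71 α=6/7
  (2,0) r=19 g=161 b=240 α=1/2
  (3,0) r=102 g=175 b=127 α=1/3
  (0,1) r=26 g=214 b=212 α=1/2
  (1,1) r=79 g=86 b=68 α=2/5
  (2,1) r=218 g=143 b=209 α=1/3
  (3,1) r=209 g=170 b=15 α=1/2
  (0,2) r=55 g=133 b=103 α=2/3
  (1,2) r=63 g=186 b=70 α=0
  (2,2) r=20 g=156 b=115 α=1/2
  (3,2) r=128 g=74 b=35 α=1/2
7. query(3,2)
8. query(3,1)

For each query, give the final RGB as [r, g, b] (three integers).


query (3,2) [L1,L2,L3,L4,L5,L6] — begin 0,0,0
L1 α=5/7: [930/7, 185/7, 90]
L2 α=4/7: [8838/49, 2375/49, 1154/7]
L3 α=1/2: [6526/49, 1800/49, 1847/14]
L4 α=2/3: [19658/147, 16402/147, 5767/42]
L5 α=1/4: [6360/49, 12709/98, 8931/56]
L6 α=1/2: [6316/49, 19961/196, 10891/112]
= [129, 102, 97]

(3,1) stack=L1,L2,L3,L4,L5,L6; from [0,0,0]:
after L1 α=3/5: [54/5, 12, 669/5]
after L2 α=1/2: [57/5, 251/2, 1399/10]
after L3 α=1/2: [247/10, 383/4, 3119/20]
after L4 α=3/5: [2872/25, 1421/10, 8519/50]
after L5 α=1/2: [4247/50, 2951/20, 12919/100]
after L6 α=1/2: [14697/100, 6351/40, 14419/200]
= [147, 159, 72]


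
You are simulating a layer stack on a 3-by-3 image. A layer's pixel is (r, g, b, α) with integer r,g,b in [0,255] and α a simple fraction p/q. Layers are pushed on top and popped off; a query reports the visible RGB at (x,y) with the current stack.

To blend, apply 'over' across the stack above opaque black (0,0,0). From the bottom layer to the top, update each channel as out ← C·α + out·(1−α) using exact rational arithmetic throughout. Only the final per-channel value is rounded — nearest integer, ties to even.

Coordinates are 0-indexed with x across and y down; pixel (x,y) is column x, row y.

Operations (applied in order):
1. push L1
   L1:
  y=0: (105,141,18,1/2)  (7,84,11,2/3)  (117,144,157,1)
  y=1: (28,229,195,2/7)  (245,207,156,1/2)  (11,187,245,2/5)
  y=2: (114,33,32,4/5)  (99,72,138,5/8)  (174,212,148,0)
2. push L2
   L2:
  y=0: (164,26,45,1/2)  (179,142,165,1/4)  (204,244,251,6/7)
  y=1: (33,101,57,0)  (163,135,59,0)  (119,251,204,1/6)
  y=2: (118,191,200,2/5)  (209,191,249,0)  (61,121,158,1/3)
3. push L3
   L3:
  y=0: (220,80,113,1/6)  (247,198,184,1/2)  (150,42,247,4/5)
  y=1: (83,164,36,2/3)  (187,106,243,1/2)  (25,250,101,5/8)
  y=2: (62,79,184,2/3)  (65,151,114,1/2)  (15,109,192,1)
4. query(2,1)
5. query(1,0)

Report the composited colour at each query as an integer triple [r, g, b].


at x=2,y=1 over L1,L2,L3:
+L1 (α=2/5) → [22/5, 374/5, 98]
+L2 (α=1/6) → [47/2, 625/6, 347/3]
+L3 (α=5/8) → [391/16, 3125/16, 213/2]
= [24, 195, 106]

at x=1,y=0 over L1,L2,L3:
after L1 α=2/3: [14/3, 56, 22/3]
after L2 α=1/4: [193/4, 155/2, 187/4]
after L3 α=1/2: [1181/8, 551/4, 923/8]
rounded: [148, 138, 115]


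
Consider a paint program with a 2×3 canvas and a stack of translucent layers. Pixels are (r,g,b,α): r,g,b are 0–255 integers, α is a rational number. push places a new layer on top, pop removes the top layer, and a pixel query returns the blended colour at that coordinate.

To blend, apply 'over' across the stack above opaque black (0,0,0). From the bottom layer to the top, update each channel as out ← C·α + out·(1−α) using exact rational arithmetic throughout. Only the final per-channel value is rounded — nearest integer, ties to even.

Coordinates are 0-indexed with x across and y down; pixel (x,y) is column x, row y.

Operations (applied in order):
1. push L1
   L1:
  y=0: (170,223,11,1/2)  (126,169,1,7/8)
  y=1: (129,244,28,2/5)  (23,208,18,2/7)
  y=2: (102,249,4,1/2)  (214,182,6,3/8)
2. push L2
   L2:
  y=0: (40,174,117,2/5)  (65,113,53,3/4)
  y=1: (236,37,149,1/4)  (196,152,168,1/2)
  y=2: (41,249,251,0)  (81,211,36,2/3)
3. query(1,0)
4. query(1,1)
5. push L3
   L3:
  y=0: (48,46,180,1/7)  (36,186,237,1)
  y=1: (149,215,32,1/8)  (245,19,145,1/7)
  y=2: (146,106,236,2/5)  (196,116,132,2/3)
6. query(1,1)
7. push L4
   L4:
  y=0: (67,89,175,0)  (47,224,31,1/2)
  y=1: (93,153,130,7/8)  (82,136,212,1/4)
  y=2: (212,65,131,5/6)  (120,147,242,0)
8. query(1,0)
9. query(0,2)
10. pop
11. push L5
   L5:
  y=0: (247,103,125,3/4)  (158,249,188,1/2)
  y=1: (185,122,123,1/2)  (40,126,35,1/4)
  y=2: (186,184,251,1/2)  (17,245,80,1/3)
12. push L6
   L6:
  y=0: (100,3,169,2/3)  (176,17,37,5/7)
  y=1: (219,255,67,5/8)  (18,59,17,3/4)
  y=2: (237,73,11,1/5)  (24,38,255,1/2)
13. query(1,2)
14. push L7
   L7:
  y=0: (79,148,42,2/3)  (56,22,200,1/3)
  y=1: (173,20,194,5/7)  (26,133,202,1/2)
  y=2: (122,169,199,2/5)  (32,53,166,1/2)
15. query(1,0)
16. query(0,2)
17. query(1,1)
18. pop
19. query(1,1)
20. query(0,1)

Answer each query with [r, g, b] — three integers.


(1,0) stack=L1,L2; from [0,0,0]:
L1 α=7/8: [441/4, 1183/8, 7/8]
L2 α=3/4: [1221/16, 3895/32, 1279/32]
= [76, 122, 40]

query (1,1) [L1,L2] — begin 0,0,0
after L1 α=2/7: [46/7, 416/7, 36/7]
after L2 α=1/2: [709/7, 740/7, 606/7]
= [101, 106, 87]

(1,1) stack=L1,L2,L3; from [0,0,0]:
+L1 (α=2/7) → [46/7, 416/7, 36/7]
+L2 (α=1/2) → [709/7, 740/7, 606/7]
+L3 (α=1/7) → [5969/49, 4573/49, 4651/49]
rounded: [122, 93, 95]

(1,0) stack=L1,L2,L3,L4; from [0,0,0]:
L1 α=7/8: [441/4, 1183/8, 7/8]
L2 α=3/4: [1221/16, 3895/32, 1279/32]
L3 α=1: [36, 186, 237]
L4 α=1/2: [83/2, 205, 134]
= [42, 205, 134]

(0,2) stack=L1,L2,L3,L4; from [0,0,0]:
after L1 α=1/2: [51, 249/2, 2]
after L2 α=0: [51, 249/2, 2]
after L3 α=2/5: [89, 1171/10, 478/5]
after L4 α=5/6: [383/2, 4421/60, 1251/10]
→ [192, 74, 125]

query (1,2) [L1,L2,L3,L5,L6] — begin 0,0,0
+L1 (α=3/8) → [321/4, 273/4, 9/4]
+L2 (α=2/3) → [323/4, 1961/12, 99/4]
+L3 (α=2/3) → [1891/12, 4745/36, 385/4]
+L5 (α=1/3) → [1993/18, 9155/54, 545/6]
+L6 (α=1/2) → [2425/36, 11207/108, 2075/12]
rounded: [67, 104, 173]

(1,0) stack=L1,L2,L3,L5,L6,L7; from [0,0,0]:
+L1 (α=7/8) → [441/4, 1183/8, 7/8]
+L2 (α=3/4) → [1221/16, 3895/32, 1279/32]
+L3 (α=1) → [36, 186, 237]
+L5 (α=1/2) → [97, 435/2, 425/2]
+L6 (α=5/7) → [1074/7, 520/7, 610/7]
+L7 (α=1/3) → [2540/21, 398/7, 2620/21]
rounded: [121, 57, 125]

(0,2) stack=L1,L2,L3,L5,L6,L7; from [0,0,0]:
L1 α=1/2: [51, 249/2, 2]
L2 α=0: [51, 249/2, 2]
L3 α=2/5: [89, 1171/10, 478/5]
L5 α=1/2: [275/2, 3011/20, 1733/10]
L6 α=1/5: [787/5, 3376/25, 3521/25]
L7 α=2/5: [3581/25, 18578/125, 20513/125]
→ [143, 149, 164]

query (1,1) [L1,L2,L3,L5,L6,L7] — begin 0,0,0
L1 α=2/7: [46/7, 416/7, 36/7]
L2 α=1/2: [709/7, 740/7, 606/7]
L3 α=1/7: [5969/49, 4573/49, 4651/49]
L5 α=1/4: [19867/196, 19893/196, 3917/49]
L6 α=3/4: [30451/784, 54585/784, 1604/49]
L7 α=1/2: [50835/1568, 158857/1568, 5751/49]
→ [32, 101, 117]

at x=1,y=1 over L1,L2,L3,L5,L6:
L1 α=2/7: [46/7, 416/7, 36/7]
L2 α=1/2: [709/7, 740/7, 606/7]
L3 α=1/7: [5969/49, 4573/49, 4651/49]
L5 α=1/4: [19867/196, 19893/196, 3917/49]
L6 α=3/4: [30451/784, 54585/784, 1604/49]
→ [39, 70, 33]

query (0,1) [L1,L2,L3,L5,L6] — begin 0,0,0
+L1 (α=2/5) → [258/5, 488/5, 56/5]
+L2 (α=1/4) → [977/10, 1649/20, 913/20]
+L3 (α=1/8) → [8329/80, 15843/160, 7031/160]
+L5 (α=1/2) → [23129/160, 35363/320, 26711/320]
+L6 (α=5/8) → [244587/1280, 514089/2560, 187333/2560]
rounded: [191, 201, 73]


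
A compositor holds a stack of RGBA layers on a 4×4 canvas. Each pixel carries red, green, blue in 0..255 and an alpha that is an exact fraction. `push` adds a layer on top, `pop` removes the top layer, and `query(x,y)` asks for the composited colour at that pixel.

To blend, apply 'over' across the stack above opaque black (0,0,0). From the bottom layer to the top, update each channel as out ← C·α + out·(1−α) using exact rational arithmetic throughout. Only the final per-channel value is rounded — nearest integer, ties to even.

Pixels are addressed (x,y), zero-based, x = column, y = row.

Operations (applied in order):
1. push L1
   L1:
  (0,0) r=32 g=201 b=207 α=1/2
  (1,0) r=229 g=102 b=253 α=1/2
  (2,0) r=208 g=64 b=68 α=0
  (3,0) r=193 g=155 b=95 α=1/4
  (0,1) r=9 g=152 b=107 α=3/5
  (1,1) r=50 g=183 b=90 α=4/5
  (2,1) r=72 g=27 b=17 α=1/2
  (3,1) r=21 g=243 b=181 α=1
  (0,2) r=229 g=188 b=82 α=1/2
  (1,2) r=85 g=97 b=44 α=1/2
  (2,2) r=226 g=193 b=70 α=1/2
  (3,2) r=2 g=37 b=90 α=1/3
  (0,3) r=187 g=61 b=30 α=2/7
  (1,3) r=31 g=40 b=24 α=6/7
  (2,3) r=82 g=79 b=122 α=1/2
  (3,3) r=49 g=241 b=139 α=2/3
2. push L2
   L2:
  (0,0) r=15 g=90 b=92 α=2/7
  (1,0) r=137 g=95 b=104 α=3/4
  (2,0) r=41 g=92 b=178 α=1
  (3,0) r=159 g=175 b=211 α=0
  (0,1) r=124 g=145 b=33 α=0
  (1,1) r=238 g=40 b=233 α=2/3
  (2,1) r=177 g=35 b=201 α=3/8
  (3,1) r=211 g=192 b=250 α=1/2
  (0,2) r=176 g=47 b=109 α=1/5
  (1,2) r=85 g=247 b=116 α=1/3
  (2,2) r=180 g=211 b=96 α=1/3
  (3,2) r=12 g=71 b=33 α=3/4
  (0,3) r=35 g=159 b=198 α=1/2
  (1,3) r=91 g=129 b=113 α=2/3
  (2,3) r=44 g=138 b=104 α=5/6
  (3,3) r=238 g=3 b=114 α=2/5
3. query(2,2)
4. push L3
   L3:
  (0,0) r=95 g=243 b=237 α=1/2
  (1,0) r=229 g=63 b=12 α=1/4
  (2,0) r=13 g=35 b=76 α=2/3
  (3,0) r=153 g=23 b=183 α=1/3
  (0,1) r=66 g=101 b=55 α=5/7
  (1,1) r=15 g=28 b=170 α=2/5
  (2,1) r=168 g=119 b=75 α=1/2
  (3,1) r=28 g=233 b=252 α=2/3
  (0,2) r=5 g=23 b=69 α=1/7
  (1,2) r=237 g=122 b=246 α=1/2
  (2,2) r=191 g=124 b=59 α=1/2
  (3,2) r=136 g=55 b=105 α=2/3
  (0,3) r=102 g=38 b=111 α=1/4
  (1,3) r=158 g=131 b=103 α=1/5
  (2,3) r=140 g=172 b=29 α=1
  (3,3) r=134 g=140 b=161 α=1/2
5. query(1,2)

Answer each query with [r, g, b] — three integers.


query (2,2) [L1,L2] — begin 0,0,0
+L1 (α=1/2) → [113, 193/2, 35]
+L2 (α=1/3) → [406/3, 404/3, 166/3]
= [135, 135, 55]

query (1,2) [L1,L2,L3] — begin 0,0,0
L1 α=1/2: [85/2, 97/2, 22]
L2 α=1/3: [170/3, 344/3, 160/3]
L3 α=1/2: [881/6, 355/3, 449/3]
= [147, 118, 150]


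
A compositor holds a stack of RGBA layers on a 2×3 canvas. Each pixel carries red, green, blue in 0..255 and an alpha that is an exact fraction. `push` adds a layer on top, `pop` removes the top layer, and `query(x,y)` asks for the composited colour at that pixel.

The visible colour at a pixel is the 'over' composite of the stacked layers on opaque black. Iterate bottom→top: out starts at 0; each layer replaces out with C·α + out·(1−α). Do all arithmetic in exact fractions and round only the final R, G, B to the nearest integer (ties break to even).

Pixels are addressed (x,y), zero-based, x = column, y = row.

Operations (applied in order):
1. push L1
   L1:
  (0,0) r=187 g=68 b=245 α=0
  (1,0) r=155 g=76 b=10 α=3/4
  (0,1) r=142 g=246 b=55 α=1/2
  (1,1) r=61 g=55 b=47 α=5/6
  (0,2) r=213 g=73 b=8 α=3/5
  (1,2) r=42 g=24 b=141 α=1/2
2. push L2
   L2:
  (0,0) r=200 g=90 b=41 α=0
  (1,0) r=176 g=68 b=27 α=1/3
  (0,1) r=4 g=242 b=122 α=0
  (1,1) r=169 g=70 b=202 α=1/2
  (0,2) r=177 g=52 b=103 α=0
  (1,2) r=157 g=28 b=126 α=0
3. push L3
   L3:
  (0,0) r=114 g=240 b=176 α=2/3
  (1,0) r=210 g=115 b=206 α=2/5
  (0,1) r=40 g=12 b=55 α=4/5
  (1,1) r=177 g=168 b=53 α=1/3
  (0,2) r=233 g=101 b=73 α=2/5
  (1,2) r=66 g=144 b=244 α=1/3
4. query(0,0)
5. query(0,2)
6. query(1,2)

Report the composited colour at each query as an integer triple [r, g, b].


(0,0) stack=L1,L2,L3; from [0,0,0]:
after L1 α=0: [0, 0, 0]
after L2 α=0: [0, 0, 0]
after L3 α=2/3: [76, 160, 352/3]
→ [76, 160, 117]

(0,2) stack=L1,L2,L3; from [0,0,0]:
after L1 α=3/5: [639/5, 219/5, 24/5]
after L2 α=0: [639/5, 219/5, 24/5]
after L3 α=2/5: [4247/25, 1667/25, 802/25]
= [170, 67, 32]

query (1,2) [L1,L2,L3] — begin 0,0,0
L1 α=1/2: [21, 12, 141/2]
L2 α=0: [21, 12, 141/2]
L3 α=1/3: [36, 56, 385/3]
→ [36, 56, 128]


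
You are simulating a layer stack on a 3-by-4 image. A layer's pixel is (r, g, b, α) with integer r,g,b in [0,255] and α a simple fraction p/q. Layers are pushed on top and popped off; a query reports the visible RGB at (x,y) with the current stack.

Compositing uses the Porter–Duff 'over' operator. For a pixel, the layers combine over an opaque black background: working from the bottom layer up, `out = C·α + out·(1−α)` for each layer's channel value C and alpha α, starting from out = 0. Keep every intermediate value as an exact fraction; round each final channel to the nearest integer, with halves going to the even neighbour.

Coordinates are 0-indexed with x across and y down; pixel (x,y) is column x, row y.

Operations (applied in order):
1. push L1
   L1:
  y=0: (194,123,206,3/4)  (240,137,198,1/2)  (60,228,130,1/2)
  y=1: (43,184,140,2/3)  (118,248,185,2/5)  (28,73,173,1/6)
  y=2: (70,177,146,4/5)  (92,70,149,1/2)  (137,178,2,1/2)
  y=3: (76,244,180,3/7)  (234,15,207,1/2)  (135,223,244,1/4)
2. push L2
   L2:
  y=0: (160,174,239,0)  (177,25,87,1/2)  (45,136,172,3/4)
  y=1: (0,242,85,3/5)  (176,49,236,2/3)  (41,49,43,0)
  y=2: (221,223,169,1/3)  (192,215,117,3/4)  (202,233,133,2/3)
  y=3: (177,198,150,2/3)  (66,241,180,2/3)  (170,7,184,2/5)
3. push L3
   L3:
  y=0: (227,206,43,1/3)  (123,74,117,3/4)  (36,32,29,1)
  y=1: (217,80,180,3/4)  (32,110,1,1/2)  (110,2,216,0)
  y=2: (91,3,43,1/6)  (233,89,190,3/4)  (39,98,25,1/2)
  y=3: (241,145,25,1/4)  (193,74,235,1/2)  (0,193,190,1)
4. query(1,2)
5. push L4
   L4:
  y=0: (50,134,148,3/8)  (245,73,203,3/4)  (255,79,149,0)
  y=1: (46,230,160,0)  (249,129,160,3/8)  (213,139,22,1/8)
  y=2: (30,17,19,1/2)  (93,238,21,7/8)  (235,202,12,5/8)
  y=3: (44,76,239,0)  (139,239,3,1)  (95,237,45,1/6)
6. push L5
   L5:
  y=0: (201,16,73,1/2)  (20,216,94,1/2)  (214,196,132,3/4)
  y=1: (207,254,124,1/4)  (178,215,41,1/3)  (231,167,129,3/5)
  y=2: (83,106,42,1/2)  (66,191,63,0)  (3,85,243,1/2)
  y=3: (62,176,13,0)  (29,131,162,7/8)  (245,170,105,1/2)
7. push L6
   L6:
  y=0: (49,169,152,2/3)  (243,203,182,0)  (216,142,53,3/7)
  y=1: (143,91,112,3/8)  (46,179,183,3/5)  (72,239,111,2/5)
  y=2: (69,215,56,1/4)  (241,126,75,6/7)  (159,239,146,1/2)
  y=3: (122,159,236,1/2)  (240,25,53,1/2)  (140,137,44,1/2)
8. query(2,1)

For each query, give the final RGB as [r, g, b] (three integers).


query (1,2) [L1,L2,L3] — begin 0,0,0
+L1 (α=1/2) → [46, 35, 149/2]
+L2 (α=3/4) → [311/2, 170, 851/8]
+L3 (α=3/4) → [1709/8, 437/4, 5411/32]
rounded: [214, 109, 169]

query (2,1) [L1,L2,L3,L4,L5,L6] — begin 0,0,0
after L1 α=1/6: [14/3, 73/6, 173/6]
after L2 α=0: [14/3, 73/6, 173/6]
after L3 α=0: [14/3, 73/6, 173/6]
after L4 α=1/8: [737/24, 1345/48, 1343/48]
after L5 α=3/5: [9053/60, 13369/120, 10631/120]
after L6 α=2/5: [11933/100, 32489/200, 19511/200]
rounded: [119, 162, 98]


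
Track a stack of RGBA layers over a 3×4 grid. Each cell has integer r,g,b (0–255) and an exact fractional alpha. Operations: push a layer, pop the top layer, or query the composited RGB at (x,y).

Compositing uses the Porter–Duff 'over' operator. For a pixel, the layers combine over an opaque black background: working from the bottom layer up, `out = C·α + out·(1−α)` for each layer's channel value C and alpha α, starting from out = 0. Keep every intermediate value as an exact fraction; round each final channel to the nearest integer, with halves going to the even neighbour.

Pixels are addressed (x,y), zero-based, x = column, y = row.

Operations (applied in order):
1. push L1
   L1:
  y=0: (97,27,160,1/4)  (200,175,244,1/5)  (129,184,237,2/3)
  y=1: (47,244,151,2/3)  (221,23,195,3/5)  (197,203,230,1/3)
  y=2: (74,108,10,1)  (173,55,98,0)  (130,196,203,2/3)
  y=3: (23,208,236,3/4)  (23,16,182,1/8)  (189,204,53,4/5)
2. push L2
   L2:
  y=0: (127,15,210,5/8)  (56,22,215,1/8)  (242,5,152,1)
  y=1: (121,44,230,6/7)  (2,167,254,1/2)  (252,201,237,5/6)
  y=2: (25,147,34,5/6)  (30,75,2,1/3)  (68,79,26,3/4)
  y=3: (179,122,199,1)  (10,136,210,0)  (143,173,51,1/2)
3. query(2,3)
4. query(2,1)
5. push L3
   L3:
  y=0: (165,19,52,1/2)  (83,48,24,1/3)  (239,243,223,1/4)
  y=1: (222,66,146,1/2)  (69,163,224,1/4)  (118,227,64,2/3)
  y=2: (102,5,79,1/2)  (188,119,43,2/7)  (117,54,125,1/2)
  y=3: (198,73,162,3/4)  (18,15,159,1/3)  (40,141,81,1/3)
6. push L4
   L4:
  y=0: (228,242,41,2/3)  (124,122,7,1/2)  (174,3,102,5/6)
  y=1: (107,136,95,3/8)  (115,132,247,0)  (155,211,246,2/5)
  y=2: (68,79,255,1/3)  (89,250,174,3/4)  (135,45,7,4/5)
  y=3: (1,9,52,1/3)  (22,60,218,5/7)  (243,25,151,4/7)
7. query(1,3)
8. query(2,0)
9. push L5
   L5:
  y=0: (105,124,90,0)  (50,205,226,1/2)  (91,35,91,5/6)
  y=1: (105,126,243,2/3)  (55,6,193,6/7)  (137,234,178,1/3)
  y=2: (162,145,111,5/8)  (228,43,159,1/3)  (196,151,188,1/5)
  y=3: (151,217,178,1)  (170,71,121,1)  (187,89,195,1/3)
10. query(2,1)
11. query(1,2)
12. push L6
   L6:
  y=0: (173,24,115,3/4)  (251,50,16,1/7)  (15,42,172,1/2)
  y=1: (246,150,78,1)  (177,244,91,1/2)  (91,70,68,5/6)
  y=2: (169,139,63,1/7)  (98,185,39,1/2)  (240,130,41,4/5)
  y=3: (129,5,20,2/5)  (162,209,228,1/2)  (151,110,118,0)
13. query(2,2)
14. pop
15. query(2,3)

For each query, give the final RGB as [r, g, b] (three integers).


query (2,3) [L1,L2] — begin 0,0,0
+L1 (α=4/5) → [756/5, 816/5, 212/5]
+L2 (α=1/2) → [1471/10, 1681/10, 467/10]
= [147, 168, 47]

at x=2,y=1 over L1,L2:
+L1 (α=1/3) → [197/3, 203/3, 230/3]
+L2 (α=5/6) → [3977/18, 1609/9, 3785/18]
= [221, 179, 210]

(1,3) stack=L1,L2,L3,L4; from [0,0,0]:
after L1 α=1/8: [23/8, 2, 91/4]
after L2 α=0: [23/8, 2, 91/4]
after L3 α=1/3: [95/12, 19/3, 409/6]
after L4 α=5/7: [755/42, 134/3, 3679/21]
rounded: [18, 45, 175]

at x=2,y=0 over L1,L2,L3,L4:
L1 α=2/3: [86, 368/3, 158]
L2 α=1: [242, 5, 152]
L3 α=1/4: [965/4, 129/2, 679/4]
L4 α=5/6: [4445/24, 53/4, 2719/24]
→ [185, 13, 113]

at x=2,y=1 over L1,L2,L3,L4,L5:
after L1 α=1/3: [197/3, 203/3, 230/3]
after L2 α=5/6: [3977/18, 1609/9, 3785/18]
after L3 α=2/3: [8225/54, 5695/27, 6089/54]
after L4 α=2/5: [2761/18, 9493/45, 2989/18]
after L5 α=1/3: [3994/27, 29516/135, 4591/27]
rounded: [148, 219, 170]

(1,2) stack=L1,L2,L3,L4,L5; from [0,0,0]:
L1 α=0: [0, 0, 0]
L2 α=1/3: [10, 25, 2/3]
L3 α=2/7: [426/7, 363/7, 268/21]
L4 α=3/4: [2295/28, 5613/28, 5615/42]
L5 α=1/3: [1829/14, 6215/42, 8954/63]
rounded: [131, 148, 142]

(2,2) stack=L1,L2,L3,L4,L5,L6; from [0,0,0]:
+L1 (α=2/3) → [260/3, 392/3, 406/3]
+L2 (α=3/4) → [218/3, 1103/12, 160/3]
+L3 (α=1/2) → [569/6, 1751/24, 535/6]
+L4 (α=4/5) → [3809/30, 6071/120, 703/30]
+L5 (α=1/5) → [10558/75, 10601/150, 4226/75]
+L6 (α=4/5) → [82558/375, 88601/750, 16526/375]
rounded: [220, 118, 44]

at x=2,y=3 over L1,L2,L3,L4,L5:
L1 α=4/5: [756/5, 816/5, 212/5]
L2 α=1/2: [1471/10, 1681/10, 467/10]
L3 α=1/3: [557/5, 2386/15, 872/15]
L4 α=4/7: [933/5, 2886/35, 556/5]
L5 α=1/3: [2801/15, 8887/105, 2087/15]
→ [187, 85, 139]


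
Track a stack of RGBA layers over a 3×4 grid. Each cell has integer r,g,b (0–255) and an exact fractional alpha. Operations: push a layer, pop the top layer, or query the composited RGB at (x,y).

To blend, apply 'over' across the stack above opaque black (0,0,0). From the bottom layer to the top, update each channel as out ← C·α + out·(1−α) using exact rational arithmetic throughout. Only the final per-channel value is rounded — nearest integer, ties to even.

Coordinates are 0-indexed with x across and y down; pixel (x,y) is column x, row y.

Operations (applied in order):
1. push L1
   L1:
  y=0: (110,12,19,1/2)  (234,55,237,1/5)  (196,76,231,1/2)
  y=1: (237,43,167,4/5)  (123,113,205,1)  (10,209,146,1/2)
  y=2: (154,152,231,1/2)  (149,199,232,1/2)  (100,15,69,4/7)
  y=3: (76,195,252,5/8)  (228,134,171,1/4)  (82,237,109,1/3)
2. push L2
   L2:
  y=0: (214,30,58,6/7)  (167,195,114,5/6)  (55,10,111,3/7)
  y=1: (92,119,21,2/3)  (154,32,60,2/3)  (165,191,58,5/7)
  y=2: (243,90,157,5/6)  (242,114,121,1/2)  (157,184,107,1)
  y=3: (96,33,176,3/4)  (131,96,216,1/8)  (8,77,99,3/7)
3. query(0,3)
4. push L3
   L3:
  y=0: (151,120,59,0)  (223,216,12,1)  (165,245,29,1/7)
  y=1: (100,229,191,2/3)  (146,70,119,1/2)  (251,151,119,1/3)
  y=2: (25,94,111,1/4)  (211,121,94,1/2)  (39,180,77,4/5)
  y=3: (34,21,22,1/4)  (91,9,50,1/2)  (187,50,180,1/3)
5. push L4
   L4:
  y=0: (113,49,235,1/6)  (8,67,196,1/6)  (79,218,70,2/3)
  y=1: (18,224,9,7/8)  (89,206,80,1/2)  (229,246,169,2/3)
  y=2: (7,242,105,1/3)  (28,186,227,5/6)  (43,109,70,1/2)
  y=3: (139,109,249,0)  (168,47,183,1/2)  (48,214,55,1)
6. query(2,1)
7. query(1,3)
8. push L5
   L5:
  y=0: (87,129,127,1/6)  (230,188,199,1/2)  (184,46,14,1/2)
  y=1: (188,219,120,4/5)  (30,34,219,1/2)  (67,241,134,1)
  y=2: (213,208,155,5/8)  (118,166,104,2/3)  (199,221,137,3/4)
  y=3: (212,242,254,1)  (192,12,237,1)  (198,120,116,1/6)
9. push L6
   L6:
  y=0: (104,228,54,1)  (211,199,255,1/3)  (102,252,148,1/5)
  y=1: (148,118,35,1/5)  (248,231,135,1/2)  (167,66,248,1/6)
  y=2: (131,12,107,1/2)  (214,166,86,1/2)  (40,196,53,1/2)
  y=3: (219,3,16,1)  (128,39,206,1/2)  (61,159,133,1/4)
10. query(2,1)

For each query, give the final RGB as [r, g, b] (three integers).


query (0,3) [L1,L2] — begin 0,0,0
L1 α=5/8: [95/2, 975/8, 315/2]
L2 α=3/4: [671/8, 1767/32, 1371/8]
= [84, 55, 171]

(2,1) stack=L1,L2,L3,L4; from [0,0,0]:
L1 α=1/2: [5, 209/2, 73]
L2 α=5/7: [835/7, 1164/7, 436/7]
L3 α=1/3: [3427/21, 3385/21, 1705/21]
L4 α=2/3: [13045/63, 13717/63, 8803/63]
= [207, 218, 140]

at x=1,y=3 over L1,L2,L3,L4:
after L1 α=1/4: [57, 67/2, 171/4]
after L2 α=1/8: [265/4, 661/16, 2061/32]
after L3 α=1/2: [629/8, 805/32, 3661/64]
after L4 α=1/2: [1973/16, 2309/64, 15373/128]
rounded: [123, 36, 120]

(2,1) stack=L1,L2,L3,L4,L5,L6; from [0,0,0]:
L1 α=1/2: [5, 209/2, 73]
L2 α=5/7: [835/7, 1164/7, 436/7]
L3 α=1/3: [3427/21, 3385/21, 1705/21]
L4 α=2/3: [13045/63, 13717/63, 8803/63]
L5 α=1: [67, 241, 134]
L6 α=1/6: [251/3, 1271/6, 153]
rounded: [84, 212, 153]


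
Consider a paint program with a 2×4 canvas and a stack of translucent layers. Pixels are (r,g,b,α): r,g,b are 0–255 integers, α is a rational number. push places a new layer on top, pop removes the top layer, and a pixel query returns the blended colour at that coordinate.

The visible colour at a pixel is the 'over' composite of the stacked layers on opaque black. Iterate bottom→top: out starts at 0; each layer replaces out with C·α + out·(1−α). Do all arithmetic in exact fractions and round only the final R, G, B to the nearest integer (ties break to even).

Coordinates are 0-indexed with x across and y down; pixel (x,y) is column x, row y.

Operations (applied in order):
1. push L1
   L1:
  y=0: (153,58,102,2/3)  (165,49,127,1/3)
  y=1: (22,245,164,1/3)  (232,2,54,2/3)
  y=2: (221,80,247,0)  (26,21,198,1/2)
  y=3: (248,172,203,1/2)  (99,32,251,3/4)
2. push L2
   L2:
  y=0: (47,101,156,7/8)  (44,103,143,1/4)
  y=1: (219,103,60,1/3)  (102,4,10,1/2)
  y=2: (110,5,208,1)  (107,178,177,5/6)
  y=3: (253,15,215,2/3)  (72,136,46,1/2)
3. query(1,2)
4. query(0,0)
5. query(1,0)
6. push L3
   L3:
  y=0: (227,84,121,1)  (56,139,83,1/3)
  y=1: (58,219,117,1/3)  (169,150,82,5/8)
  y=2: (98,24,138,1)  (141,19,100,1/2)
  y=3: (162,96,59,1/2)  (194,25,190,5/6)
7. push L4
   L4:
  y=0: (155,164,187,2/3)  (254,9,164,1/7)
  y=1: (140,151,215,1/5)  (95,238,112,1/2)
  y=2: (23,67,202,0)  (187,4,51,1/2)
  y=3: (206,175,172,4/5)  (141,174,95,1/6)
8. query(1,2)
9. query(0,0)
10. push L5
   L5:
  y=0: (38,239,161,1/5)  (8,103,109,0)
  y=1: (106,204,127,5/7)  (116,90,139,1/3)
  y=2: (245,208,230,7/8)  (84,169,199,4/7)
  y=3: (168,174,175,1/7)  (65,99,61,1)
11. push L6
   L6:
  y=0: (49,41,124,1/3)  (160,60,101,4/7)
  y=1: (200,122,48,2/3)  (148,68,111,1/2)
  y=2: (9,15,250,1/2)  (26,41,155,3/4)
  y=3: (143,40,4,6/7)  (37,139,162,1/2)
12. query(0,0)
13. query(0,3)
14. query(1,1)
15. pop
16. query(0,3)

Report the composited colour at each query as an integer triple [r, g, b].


(1,2) stack=L1,L2; from [0,0,0]:
after L1 α=1/2: [13, 21/2, 99]
after L2 α=5/6: [274/3, 1801/12, 164]
= [91, 150, 164]

query (0,0) [L1,L2] — begin 0,0,0
after L1 α=2/3: [102, 116/3, 68]
after L2 α=7/8: [431/8, 2237/24, 145]
= [54, 93, 145]

query (1,0) [L1,L2] — begin 0,0,0
+L1 (α=1/3) → [55, 49/3, 127/3]
+L2 (α=1/4) → [209/4, 38, 135/2]
= [52, 38, 68]

(1,2) stack=L1,L2,L3,L4; from [0,0,0]:
+L1 (α=1/2) → [13, 21/2, 99]
+L2 (α=5/6) → [274/3, 1801/12, 164]
+L3 (α=1/2) → [697/6, 2029/24, 132]
+L4 (α=1/2) → [1819/12, 2125/48, 183/2]
= [152, 44, 92]

query (0,0) [L1,L2,L3,L4] — begin 0,0,0
after L1 α=2/3: [102, 116/3, 68]
after L2 α=7/8: [431/8, 2237/24, 145]
after L3 α=1: [227, 84, 121]
after L4 α=2/3: [179, 412/3, 165]
= [179, 137, 165]

at x=0,y=0 over L1,L2,L3,L4,L5,L6:
after L1 α=2/3: [102, 116/3, 68]
after L2 α=7/8: [431/8, 2237/24, 145]
after L3 α=1: [227, 84, 121]
after L4 α=2/3: [179, 412/3, 165]
after L5 α=1/5: [754/5, 473/3, 821/5]
after L6 α=1/3: [1753/15, 1069/9, 754/5]
→ [117, 119, 151]

(0,3) stack=L1,L2,L3,L4,L5,L6; from [0,0,0]:
after L1 α=1/2: [124, 86, 203/2]
after L2 α=2/3: [210, 116/3, 1063/6]
after L3 α=1/2: [186, 202/3, 1417/12]
after L4 α=4/5: [202, 2302/15, 9673/60]
after L5 α=1/7: [1380/7, 782/5, 11423/70]
after L6 α=6/7: [7386/49, 1982/35, 13103/490]
→ [151, 57, 27]

(1,1) stack=L1,L2,L3,L4,L5,L6; from [0,0,0]:
+L1 (α=2/3) → [464/3, 4/3, 36]
+L2 (α=1/2) → [385/3, 8/3, 23]
+L3 (α=5/8) → [615/4, 379/4, 479/8]
+L4 (α=1/2) → [995/8, 1331/8, 1375/16]
+L5 (α=1/3) → [1459/12, 1691/12, 829/8]
+L6 (α=1/2) → [3235/24, 2507/24, 1717/16]
→ [135, 104, 107]

query (0,3) [L1,L2,L3,L4,L5] — begin 0,0,0
L1 α=1/2: [124, 86, 203/2]
L2 α=2/3: [210, 116/3, 1063/6]
L3 α=1/2: [186, 202/3, 1417/12]
L4 α=4/5: [202, 2302/15, 9673/60]
L5 α=1/7: [1380/7, 782/5, 11423/70]
= [197, 156, 163]


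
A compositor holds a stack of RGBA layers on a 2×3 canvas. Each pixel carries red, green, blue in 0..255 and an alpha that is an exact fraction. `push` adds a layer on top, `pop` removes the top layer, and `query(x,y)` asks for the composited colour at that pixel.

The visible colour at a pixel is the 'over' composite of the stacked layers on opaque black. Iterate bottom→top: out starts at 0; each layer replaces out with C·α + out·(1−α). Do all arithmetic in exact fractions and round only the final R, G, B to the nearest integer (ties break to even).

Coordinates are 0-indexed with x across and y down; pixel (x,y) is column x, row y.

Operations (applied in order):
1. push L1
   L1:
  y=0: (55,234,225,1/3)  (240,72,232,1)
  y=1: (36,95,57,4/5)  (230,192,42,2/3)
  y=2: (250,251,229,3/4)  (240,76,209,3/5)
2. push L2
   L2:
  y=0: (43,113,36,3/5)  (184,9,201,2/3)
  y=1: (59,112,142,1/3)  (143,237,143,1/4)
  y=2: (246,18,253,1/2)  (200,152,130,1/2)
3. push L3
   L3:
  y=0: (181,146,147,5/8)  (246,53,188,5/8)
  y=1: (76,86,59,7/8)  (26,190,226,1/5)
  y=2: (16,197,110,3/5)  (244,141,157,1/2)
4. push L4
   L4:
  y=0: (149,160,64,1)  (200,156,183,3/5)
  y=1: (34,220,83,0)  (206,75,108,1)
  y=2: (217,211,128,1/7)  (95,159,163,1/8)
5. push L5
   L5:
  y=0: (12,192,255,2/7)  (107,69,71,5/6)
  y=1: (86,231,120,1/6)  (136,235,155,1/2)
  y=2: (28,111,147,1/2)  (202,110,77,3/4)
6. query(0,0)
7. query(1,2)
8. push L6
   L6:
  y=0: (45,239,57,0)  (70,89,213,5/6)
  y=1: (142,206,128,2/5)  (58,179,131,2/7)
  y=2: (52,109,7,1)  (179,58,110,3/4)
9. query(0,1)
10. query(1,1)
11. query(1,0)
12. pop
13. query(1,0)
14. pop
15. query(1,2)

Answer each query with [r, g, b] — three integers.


(0,0) stack=L1,L2,L3,L4,L5; from [0,0,0]:
+L1 (α=1/3) → [55/3, 78, 75]
+L2 (α=3/5) → [497/15, 99, 258/5]
+L3 (α=5/8) → [2511/20, 1027/8, 4449/40]
+L4 (α=1) → [149, 160, 64]
+L5 (α=2/7) → [769/7, 1184/7, 830/7]
= [110, 169, 119]

(1,2) stack=L1,L2,L3,L4,L5; from [0,0,0]:
L1 α=3/5: [144, 228/5, 627/5]
L2 α=1/2: [172, 494/5, 1277/10]
L3 α=1/2: [208, 1199/10, 2847/20]
L4 α=1/8: [1551/8, 9983/80, 23189/160]
L5 α=3/4: [6399/32, 36383/320, 60149/640]
→ [200, 114, 94]

query (0,1) [L1,L2,L3,L4,L5,L6] — begin 0,0,0
+L1 (α=4/5) → [144/5, 76, 228/5]
+L2 (α=1/3) → [583/15, 88, 1166/15]
+L3 (α=7/8) → [8563/120, 345/4, 7361/120]
+L4 (α=0) → [8563/120, 345/4, 7361/120]
+L5 (α=1/6) → [10627/144, 883/8, 10241/144]
+L6 (α=2/5) → [24259/240, 1189/8, 22529/240]
= [101, 149, 94]

at x=1,y=1 over L1,L2,L3,L4,L5,L6:
+L1 (α=2/3) → [460/3, 128, 28]
+L2 (α=1/4) → [603/4, 621/4, 227/4]
+L3 (α=1/5) → [629/5, 811/5, 453/5]
+L4 (α=1) → [206, 75, 108]
+L5 (α=1/2) → [171, 155, 263/2]
+L6 (α=2/7) → [971/7, 1133/7, 1839/14]
rounded: [139, 162, 131]

(1,0) stack=L1,L2,L3,L4,L5,L6; from [0,0,0]:
L1 α=1: [240, 72, 232]
L2 α=2/3: [608/3, 30, 634/3]
L3 α=5/8: [919/4, 355/8, 787/4]
L4 α=3/5: [2119/10, 2227/20, 377/2]
L5 α=5/6: [7469/60, 9127/120, 1087/12]
L6 α=5/6: [28469/360, 62527/720, 13867/72]
= [79, 87, 193]

(1,0) stack=L1,L2,L3,L4,L5; from [0,0,0]:
+L1 (α=1) → [240, 72, 232]
+L2 (α=2/3) → [608/3, 30, 634/3]
+L3 (α=5/8) → [919/4, 355/8, 787/4]
+L4 (α=3/5) → [2119/10, 2227/20, 377/2]
+L5 (α=5/6) → [7469/60, 9127/120, 1087/12]
= [124, 76, 91]

(1,2) stack=L1,L2,L3,L4; from [0,0,0]:
after L1 α=3/5: [144, 228/5, 627/5]
after L2 α=1/2: [172, 494/5, 1277/10]
after L3 α=1/2: [208, 1199/10, 2847/20]
after L4 α=1/8: [1551/8, 9983/80, 23189/160]
rounded: [194, 125, 145]
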